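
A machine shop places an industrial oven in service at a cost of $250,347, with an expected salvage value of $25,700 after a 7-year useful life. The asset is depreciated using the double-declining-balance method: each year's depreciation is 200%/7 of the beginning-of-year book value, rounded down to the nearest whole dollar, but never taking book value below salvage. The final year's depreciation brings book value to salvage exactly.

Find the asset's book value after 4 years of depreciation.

$65,168

Depreciable base = $250,347 − $25,700 = $224,647.
Year 1: ⌊$250,347 × 200%/7⌋ = $71,527. Book value $178,820.
Year 2: ⌊$178,820 × 200%/7⌋ = $51,091. Book value $127,729.
Year 3: ⌊$127,729 × 200%/7⌋ = $36,494. Book value $91,235.
Year 4: ⌊$91,235 × 200%/7⌋ = $26,067. Book value $65,168.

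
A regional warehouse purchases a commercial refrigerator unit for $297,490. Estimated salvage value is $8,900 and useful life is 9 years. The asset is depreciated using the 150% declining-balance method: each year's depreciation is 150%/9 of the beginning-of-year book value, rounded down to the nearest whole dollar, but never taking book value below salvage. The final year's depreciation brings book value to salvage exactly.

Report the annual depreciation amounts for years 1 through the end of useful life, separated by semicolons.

$49,581; $41,318; $34,431; $28,693; $23,911; $19,926; $16,605; $13,837; $60,288

Depreciable base = $297,490 − $8,900 = $288,590.
Year 1: ⌊$297,490 × 150%/9⌋ = $49,581. Book value $247,909.
Year 2: ⌊$247,909 × 150%/9⌋ = $41,318. Book value $206,591.
Year 3: ⌊$206,591 × 150%/9⌋ = $34,431. Book value $172,160.
Year 4: ⌊$172,160 × 150%/9⌋ = $28,693. Book value $143,467.
Year 5: ⌊$143,467 × 150%/9⌋ = $23,911. Book value $119,556.
Year 6: ⌊$119,556 × 150%/9⌋ = $19,926. Book value $99,630.
Year 7: ⌊$99,630 × 150%/9⌋ = $16,605. Book value $83,025.
Year 8: ⌊$83,025 × 150%/9⌋ = $13,837. Book value $69,188.
Year 9 (final): $69,188 − $8,900 = $60,288. Book value $8,900.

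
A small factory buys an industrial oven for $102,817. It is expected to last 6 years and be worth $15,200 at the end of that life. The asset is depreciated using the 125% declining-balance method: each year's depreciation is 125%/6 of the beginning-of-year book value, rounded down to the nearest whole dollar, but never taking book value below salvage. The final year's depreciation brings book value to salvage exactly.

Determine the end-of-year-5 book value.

Depreciable base = $102,817 − $15,200 = $87,617.
Year 1: ⌊$102,817 × 125%/6⌋ = $21,420. Book value $81,397.
Year 2: ⌊$81,397 × 125%/6⌋ = $16,957. Book value $64,440.
Year 3: ⌊$64,440 × 125%/6⌋ = $13,425. Book value $51,015.
Year 4: ⌊$51,015 × 125%/6⌋ = $10,628. Book value $40,387.
Year 5: ⌊$40,387 × 125%/6⌋ = $8,413. Book value $31,974.

$31,974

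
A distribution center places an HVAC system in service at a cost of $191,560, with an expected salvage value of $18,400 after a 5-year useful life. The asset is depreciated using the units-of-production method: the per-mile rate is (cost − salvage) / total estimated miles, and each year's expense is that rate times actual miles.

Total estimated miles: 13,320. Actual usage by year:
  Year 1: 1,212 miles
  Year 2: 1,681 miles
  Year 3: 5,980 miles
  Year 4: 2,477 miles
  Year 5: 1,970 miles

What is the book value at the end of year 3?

Depreciable base = $191,560 − $18,400 = $173,160.
Rate = $173,160 / 13,320 miles = $13 per mile.
Year 1: 1,212 × $13 = $15,756. Book value $175,804.
Year 2: 1,681 × $13 = $21,853. Book value $153,951.
Year 3: 5,980 × $13 = $77,740. Book value $76,211.

$76,211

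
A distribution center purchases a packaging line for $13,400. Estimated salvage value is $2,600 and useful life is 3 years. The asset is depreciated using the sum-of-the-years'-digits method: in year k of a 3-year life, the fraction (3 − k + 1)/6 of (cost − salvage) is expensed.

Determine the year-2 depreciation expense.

Depreciable base = $13,400 − $2,600 = $10,800.
Sum of the years' digits = 3+2+1 = 6.
Year 1: $10,800 × 3/6 = $5,400. Book value $8,000.
Year 2: $10,800 × 2/6 = $3,600. Book value $4,400.

$3,600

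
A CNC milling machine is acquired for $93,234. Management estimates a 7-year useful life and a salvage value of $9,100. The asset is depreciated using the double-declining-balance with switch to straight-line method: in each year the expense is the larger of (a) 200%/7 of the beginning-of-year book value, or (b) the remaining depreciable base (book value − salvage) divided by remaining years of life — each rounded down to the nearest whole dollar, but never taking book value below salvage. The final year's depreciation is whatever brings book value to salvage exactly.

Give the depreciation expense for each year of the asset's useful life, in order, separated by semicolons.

Depreciable base = $93,234 − $9,100 = $84,134.
Year 1: DB = ⌊$93,234 × 200%/7⌋ = $26,638; SL = ⌊$84,134/7⌋ = $12,019 → take DB $26,638. Book value $66,596.
Year 2: DB = ⌊$66,596 × 200%/7⌋ = $19,027; SL = ⌊$57,496/6⌋ = $9,582 → take DB $19,027. Book value $47,569.
Year 3: DB = ⌊$47,569 × 200%/7⌋ = $13,591; SL = ⌊$38,469/5⌋ = $7,693 → take DB $13,591. Book value $33,978.
Year 4: DB = ⌊$33,978 × 200%/7⌋ = $9,708; SL = ⌊$24,878/4⌋ = $6,219 → take DB $9,708. Book value $24,270.
Year 5: DB = ⌊$24,270 × 200%/7⌋ = $6,934; SL = ⌊$15,170/3⌋ = $5,056 → take DB $6,934. Book value $17,336.
Year 6: DB = ⌊$17,336 × 200%/7⌋ = $4,953; SL = ⌊$8,236/2⌋ = $4,118 → take DB $4,953. Book value $12,383.
Year 7 (final): $12,383 − $9,100 = $3,283. Book value $9,100.

$26,638; $19,027; $13,591; $9,708; $6,934; $4,953; $3,283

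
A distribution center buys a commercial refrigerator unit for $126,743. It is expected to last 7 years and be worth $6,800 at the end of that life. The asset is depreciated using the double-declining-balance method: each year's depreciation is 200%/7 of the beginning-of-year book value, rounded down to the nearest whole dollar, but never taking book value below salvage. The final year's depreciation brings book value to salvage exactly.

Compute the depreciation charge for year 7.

$10,034

Depreciable base = $126,743 − $6,800 = $119,943.
Year 1: ⌊$126,743 × 200%/7⌋ = $36,212. Book value $90,531.
Year 2: ⌊$90,531 × 200%/7⌋ = $25,866. Book value $64,665.
Year 3: ⌊$64,665 × 200%/7⌋ = $18,475. Book value $46,190.
Year 4: ⌊$46,190 × 200%/7⌋ = $13,197. Book value $32,993.
Year 5: ⌊$32,993 × 200%/7⌋ = $9,426. Book value $23,567.
Year 6: ⌊$23,567 × 200%/7⌋ = $6,733. Book value $16,834.
Year 7 (final): $16,834 − $6,800 = $10,034. Book value $6,800.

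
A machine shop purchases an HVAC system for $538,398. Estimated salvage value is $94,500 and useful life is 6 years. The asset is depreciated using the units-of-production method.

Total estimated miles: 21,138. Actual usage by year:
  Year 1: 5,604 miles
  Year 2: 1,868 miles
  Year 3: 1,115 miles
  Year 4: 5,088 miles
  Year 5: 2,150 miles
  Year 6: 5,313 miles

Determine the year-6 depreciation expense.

Depreciable base = $538,398 − $94,500 = $443,898.
Rate = $443,898 / 21,138 miles = $21 per mile.
Year 1: 5,604 × $21 = $117,684. Book value $420,714.
Year 2: 1,868 × $21 = $39,228. Book value $381,486.
Year 3: 1,115 × $21 = $23,415. Book value $358,071.
Year 4: 5,088 × $21 = $106,848. Book value $251,223.
Year 5: 2,150 × $21 = $45,150. Book value $206,073.
Year 6: 5,313 × $21 = $111,573. Book value $94,500.

$111,573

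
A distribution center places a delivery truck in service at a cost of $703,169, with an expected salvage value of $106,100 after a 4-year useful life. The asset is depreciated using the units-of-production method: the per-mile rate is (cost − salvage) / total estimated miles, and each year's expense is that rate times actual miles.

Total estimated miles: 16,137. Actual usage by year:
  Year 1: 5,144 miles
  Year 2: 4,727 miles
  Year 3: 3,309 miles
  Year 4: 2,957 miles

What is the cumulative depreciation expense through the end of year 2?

Depreciable base = $703,169 − $106,100 = $597,069.
Rate = $597,069 / 16,137 miles = $37 per mile.
Year 1: 5,144 × $37 = $190,328. Book value $512,841.
Year 2: 4,727 × $37 = $174,899. Book value $337,942.
Accumulated through year 2 = $703,169 − $337,942 = $365,227.

$365,227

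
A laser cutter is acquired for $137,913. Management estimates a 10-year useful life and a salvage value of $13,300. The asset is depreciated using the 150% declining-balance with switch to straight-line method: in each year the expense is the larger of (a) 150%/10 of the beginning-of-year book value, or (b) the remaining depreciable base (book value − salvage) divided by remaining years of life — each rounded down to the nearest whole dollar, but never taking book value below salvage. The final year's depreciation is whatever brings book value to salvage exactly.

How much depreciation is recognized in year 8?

Depreciable base = $137,913 − $13,300 = $124,613.
Year 1: DB = ⌊$137,913 × 150%/10⌋ = $20,686; SL = ⌊$124,613/10⌋ = $12,461 → take DB $20,686. Book value $117,227.
Year 2: DB = ⌊$117,227 × 150%/10⌋ = $17,584; SL = ⌊$103,927/9⌋ = $11,547 → take DB $17,584. Book value $99,643.
Year 3: DB = ⌊$99,643 × 150%/10⌋ = $14,946; SL = ⌊$86,343/8⌋ = $10,792 → take DB $14,946. Book value $84,697.
Year 4: DB = ⌊$84,697 × 150%/10⌋ = $12,704; SL = ⌊$71,397/7⌋ = $10,199 → take DB $12,704. Book value $71,993.
Year 5: DB = ⌊$71,993 × 150%/10⌋ = $10,798; SL = ⌊$58,693/6⌋ = $9,782 → take DB $10,798. Book value $61,195.
Year 6: DB = ⌊$61,195 × 150%/10⌋ = $9,179; SL = ⌊$47,895/5⌋ = $9,579 → take SL $9,579. Book value $51,616.
Year 7: DB = ⌊$51,616 × 150%/10⌋ = $7,742; SL = ⌊$38,316/4⌋ = $9,579 → take SL $9,579. Book value $42,037.
Year 8: DB = ⌊$42,037 × 150%/10⌋ = $6,305; SL = ⌊$28,737/3⌋ = $9,579 → take SL $9,579. Book value $32,458.

$9,579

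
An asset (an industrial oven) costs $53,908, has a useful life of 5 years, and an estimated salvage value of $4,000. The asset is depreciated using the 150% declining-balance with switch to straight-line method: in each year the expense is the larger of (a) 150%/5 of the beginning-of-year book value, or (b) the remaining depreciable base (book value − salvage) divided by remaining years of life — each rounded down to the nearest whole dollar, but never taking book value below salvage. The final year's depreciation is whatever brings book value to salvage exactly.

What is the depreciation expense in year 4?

Depreciable base = $53,908 − $4,000 = $49,908.
Year 1: DB = ⌊$53,908 × 150%/5⌋ = $16,172; SL = ⌊$49,908/5⌋ = $9,981 → take DB $16,172. Book value $37,736.
Year 2: DB = ⌊$37,736 × 150%/5⌋ = $11,320; SL = ⌊$33,736/4⌋ = $8,434 → take DB $11,320. Book value $26,416.
Year 3: DB = ⌊$26,416 × 150%/5⌋ = $7,924; SL = ⌊$22,416/3⌋ = $7,472 → take DB $7,924. Book value $18,492.
Year 4: DB = ⌊$18,492 × 150%/5⌋ = $5,547; SL = ⌊$14,492/2⌋ = $7,246 → take SL $7,246. Book value $11,246.

$7,246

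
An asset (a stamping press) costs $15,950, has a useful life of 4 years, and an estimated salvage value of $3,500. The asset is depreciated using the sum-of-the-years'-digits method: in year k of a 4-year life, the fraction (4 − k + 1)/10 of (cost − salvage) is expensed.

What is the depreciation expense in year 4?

Depreciable base = $15,950 − $3,500 = $12,450.
Sum of the years' digits = 4+3+2+1 = 10.
Year 1: $12,450 × 4/10 = $4,980. Book value $10,970.
Year 2: $12,450 × 3/10 = $3,735. Book value $7,235.
Year 3: $12,450 × 2/10 = $2,490. Book value $4,745.
Year 4: $12,450 × 1/10 = $1,245. Book value $3,500.

$1,245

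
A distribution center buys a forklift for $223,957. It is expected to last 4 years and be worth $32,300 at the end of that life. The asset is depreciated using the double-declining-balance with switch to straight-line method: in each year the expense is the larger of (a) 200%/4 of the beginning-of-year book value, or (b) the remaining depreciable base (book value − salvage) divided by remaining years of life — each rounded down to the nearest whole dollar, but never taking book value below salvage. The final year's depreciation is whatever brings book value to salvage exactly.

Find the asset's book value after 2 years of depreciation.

$55,990

Depreciable base = $223,957 − $32,300 = $191,657.
Year 1: DB = ⌊$223,957 × 200%/4⌋ = $111,978; SL = ⌊$191,657/4⌋ = $47,914 → take DB $111,978. Book value $111,979.
Year 2: DB = ⌊$111,979 × 200%/4⌋ = $55,989; SL = ⌊$79,679/3⌋ = $26,559 → take DB $55,989. Book value $55,990.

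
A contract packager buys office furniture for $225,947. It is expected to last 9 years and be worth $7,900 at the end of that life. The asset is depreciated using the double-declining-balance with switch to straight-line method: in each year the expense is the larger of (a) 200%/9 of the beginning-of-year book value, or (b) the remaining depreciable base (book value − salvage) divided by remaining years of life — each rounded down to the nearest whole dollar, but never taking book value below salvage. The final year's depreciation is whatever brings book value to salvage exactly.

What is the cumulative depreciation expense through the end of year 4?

$143,260

Depreciable base = $225,947 − $7,900 = $218,047.
Year 1: DB = ⌊$225,947 × 200%/9⌋ = $50,210; SL = ⌊$218,047/9⌋ = $24,227 → take DB $50,210. Book value $175,737.
Year 2: DB = ⌊$175,737 × 200%/9⌋ = $39,052; SL = ⌊$167,837/8⌋ = $20,979 → take DB $39,052. Book value $136,685.
Year 3: DB = ⌊$136,685 × 200%/9⌋ = $30,374; SL = ⌊$128,785/7⌋ = $18,397 → take DB $30,374. Book value $106,311.
Year 4: DB = ⌊$106,311 × 200%/9⌋ = $23,624; SL = ⌊$98,411/6⌋ = $16,401 → take DB $23,624. Book value $82,687.
Accumulated through year 4 = $225,947 − $82,687 = $143,260.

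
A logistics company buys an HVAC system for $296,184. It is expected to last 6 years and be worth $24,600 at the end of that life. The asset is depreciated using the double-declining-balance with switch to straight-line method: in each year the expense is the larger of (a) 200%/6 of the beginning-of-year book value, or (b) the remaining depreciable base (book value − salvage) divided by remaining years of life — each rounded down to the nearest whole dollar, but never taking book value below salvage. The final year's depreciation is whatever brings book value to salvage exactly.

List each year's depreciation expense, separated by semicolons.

Depreciable base = $296,184 − $24,600 = $271,584.
Year 1: DB = ⌊$296,184 × 200%/6⌋ = $98,728; SL = ⌊$271,584/6⌋ = $45,264 → take DB $98,728. Book value $197,456.
Year 2: DB = ⌊$197,456 × 200%/6⌋ = $65,818; SL = ⌊$172,856/5⌋ = $34,571 → take DB $65,818. Book value $131,638.
Year 3: DB = ⌊$131,638 × 200%/6⌋ = $43,879; SL = ⌊$107,038/4⌋ = $26,759 → take DB $43,879. Book value $87,759.
Year 4: DB = ⌊$87,759 × 200%/6⌋ = $29,253; SL = ⌊$63,159/3⌋ = $21,053 → take DB $29,253. Book value $58,506.
Year 5: DB = ⌊$58,506 × 200%/6⌋ = $19,502; SL = ⌊$33,906/2⌋ = $16,953 → take DB $19,502. Book value $39,004.
Year 6 (final): $39,004 − $24,600 = $14,404. Book value $24,600.

$98,728; $65,818; $43,879; $29,253; $19,502; $14,404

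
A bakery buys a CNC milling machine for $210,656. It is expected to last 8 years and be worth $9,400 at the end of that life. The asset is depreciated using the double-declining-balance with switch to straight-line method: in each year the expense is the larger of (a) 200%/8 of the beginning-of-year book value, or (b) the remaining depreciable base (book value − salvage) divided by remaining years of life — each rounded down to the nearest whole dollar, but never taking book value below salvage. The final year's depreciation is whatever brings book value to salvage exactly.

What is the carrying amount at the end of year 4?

Depreciable base = $210,656 − $9,400 = $201,256.
Year 1: DB = ⌊$210,656 × 200%/8⌋ = $52,664; SL = ⌊$201,256/8⌋ = $25,157 → take DB $52,664. Book value $157,992.
Year 2: DB = ⌊$157,992 × 200%/8⌋ = $39,498; SL = ⌊$148,592/7⌋ = $21,227 → take DB $39,498. Book value $118,494.
Year 3: DB = ⌊$118,494 × 200%/8⌋ = $29,623; SL = ⌊$109,094/6⌋ = $18,182 → take DB $29,623. Book value $88,871.
Year 4: DB = ⌊$88,871 × 200%/8⌋ = $22,217; SL = ⌊$79,471/5⌋ = $15,894 → take DB $22,217. Book value $66,654.

$66,654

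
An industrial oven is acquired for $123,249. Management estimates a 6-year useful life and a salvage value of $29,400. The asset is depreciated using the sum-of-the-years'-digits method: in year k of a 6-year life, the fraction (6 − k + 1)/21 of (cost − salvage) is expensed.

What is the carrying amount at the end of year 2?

$74,090

Depreciable base = $123,249 − $29,400 = $93,849.
Sum of the years' digits = 6+5+4+3+2+1 = 21.
Year 1: $93,849 × 6/21 = $26,814. Book value $96,435.
Year 2: $93,849 × 5/21 = $22,345. Book value $74,090.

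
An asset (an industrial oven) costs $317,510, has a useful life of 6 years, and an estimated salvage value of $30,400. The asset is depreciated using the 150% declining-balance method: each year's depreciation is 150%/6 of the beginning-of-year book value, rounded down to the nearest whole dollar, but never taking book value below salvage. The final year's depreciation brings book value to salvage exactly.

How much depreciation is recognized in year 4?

Depreciable base = $317,510 − $30,400 = $287,110.
Year 1: ⌊$317,510 × 150%/6⌋ = $79,377. Book value $238,133.
Year 2: ⌊$238,133 × 150%/6⌋ = $59,533. Book value $178,600.
Year 3: ⌊$178,600 × 150%/6⌋ = $44,650. Book value $133,950.
Year 4: ⌊$133,950 × 150%/6⌋ = $33,487. Book value $100,463.

$33,487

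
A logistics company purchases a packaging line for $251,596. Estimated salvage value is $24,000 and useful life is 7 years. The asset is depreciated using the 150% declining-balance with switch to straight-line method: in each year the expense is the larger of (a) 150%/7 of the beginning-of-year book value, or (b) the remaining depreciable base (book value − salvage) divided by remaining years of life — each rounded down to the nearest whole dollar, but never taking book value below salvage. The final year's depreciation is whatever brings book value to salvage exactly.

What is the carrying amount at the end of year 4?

$95,889

Depreciable base = $251,596 − $24,000 = $227,596.
Year 1: DB = ⌊$251,596 × 150%/7⌋ = $53,913; SL = ⌊$227,596/7⌋ = $32,513 → take DB $53,913. Book value $197,683.
Year 2: DB = ⌊$197,683 × 150%/7⌋ = $42,360; SL = ⌊$173,683/6⌋ = $28,947 → take DB $42,360. Book value $155,323.
Year 3: DB = ⌊$155,323 × 150%/7⌋ = $33,283; SL = ⌊$131,323/5⌋ = $26,264 → take DB $33,283. Book value $122,040.
Year 4: DB = ⌊$122,040 × 150%/7⌋ = $26,151; SL = ⌊$98,040/4⌋ = $24,510 → take DB $26,151. Book value $95,889.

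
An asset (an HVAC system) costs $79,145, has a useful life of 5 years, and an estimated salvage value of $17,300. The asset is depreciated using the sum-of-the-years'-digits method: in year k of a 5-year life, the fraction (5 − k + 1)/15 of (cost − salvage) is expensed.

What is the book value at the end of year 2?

$42,038

Depreciable base = $79,145 − $17,300 = $61,845.
Sum of the years' digits = 5+4+3+2+1 = 15.
Year 1: $61,845 × 5/15 = $20,615. Book value $58,530.
Year 2: $61,845 × 4/15 = $16,492. Book value $42,038.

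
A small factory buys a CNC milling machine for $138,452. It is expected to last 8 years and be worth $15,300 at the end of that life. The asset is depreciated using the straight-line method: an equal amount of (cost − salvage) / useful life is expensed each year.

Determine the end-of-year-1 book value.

Depreciable base = $138,452 − $15,300 = $123,152.
Annual expense = $123,152 / 8 = $15,394.
End of year 1: book value $123,058.

$123,058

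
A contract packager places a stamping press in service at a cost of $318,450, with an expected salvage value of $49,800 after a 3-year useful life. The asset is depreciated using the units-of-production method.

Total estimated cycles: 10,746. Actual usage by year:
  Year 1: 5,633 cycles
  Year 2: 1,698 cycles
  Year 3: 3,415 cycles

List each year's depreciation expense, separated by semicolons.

$140,825; $42,450; $85,375

Depreciable base = $318,450 − $49,800 = $268,650.
Rate = $268,650 / 10,746 cycles = $25 per cycle.
Year 1: 5,633 × $25 = $140,825. Book value $177,625.
Year 2: 1,698 × $25 = $42,450. Book value $135,175.
Year 3: 3,415 × $25 = $85,375. Book value $49,800.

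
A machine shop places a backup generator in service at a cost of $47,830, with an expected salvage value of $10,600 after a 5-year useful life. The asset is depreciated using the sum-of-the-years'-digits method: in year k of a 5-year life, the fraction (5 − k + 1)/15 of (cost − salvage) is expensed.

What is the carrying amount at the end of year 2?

Depreciable base = $47,830 − $10,600 = $37,230.
Sum of the years' digits = 5+4+3+2+1 = 15.
Year 1: $37,230 × 5/15 = $12,410. Book value $35,420.
Year 2: $37,230 × 4/15 = $9,928. Book value $25,492.

$25,492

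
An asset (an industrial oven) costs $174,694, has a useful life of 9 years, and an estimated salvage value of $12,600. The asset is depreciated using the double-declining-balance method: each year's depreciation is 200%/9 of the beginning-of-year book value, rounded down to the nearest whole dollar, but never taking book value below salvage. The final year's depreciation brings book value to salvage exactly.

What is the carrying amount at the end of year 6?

Depreciable base = $174,694 − $12,600 = $162,094.
Year 1: ⌊$174,694 × 200%/9⌋ = $38,820. Book value $135,874.
Year 2: ⌊$135,874 × 200%/9⌋ = $30,194. Book value $105,680.
Year 3: ⌊$105,680 × 200%/9⌋ = $23,484. Book value $82,196.
Year 4: ⌊$82,196 × 200%/9⌋ = $18,265. Book value $63,931.
Year 5: ⌊$63,931 × 200%/9⌋ = $14,206. Book value $49,725.
Year 6: ⌊$49,725 × 200%/9⌋ = $11,050. Book value $38,675.

$38,675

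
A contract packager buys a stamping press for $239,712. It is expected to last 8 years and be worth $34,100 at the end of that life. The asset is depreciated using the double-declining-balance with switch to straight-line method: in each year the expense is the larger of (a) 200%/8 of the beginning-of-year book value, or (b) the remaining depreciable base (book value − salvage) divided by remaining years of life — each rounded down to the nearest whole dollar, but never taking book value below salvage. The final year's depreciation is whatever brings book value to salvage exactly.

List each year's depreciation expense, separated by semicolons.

Depreciable base = $239,712 − $34,100 = $205,612.
Year 1: DB = ⌊$239,712 × 200%/8⌋ = $59,928; SL = ⌊$205,612/8⌋ = $25,701 → take DB $59,928. Book value $179,784.
Year 2: DB = ⌊$179,784 × 200%/8⌋ = $44,946; SL = ⌊$145,684/7⌋ = $20,812 → take DB $44,946. Book value $134,838.
Year 3: DB = ⌊$134,838 × 200%/8⌋ = $33,709; SL = ⌊$100,738/6⌋ = $16,789 → take DB $33,709. Book value $101,129.
Year 4: DB = ⌊$101,129 × 200%/8⌋ = $25,282; SL = ⌊$67,029/5⌋ = $13,405 → take DB $25,282. Book value $75,847.
Year 5: DB = ⌊$75,847 × 200%/8⌋ = $18,961; SL = ⌊$41,747/4⌋ = $10,436 → take DB $18,961. Book value $56,886.
Year 6: DB = ⌊$56,886 × 200%/8⌋ = $14,221; SL = ⌊$22,786/3⌋ = $7,595 → take DB $14,221. Book value $42,665.
Year 7: DB = ⌊$42,665 × 200%/8⌋ = $10,666; SL = ⌊$8,565/2⌋ = $4,282 → take DB $10,666, capped at $8,565. Book value $34,100.
Year 8 (final): $34,100 − $34,100 = $0. Book value $34,100.

$59,928; $44,946; $33,709; $25,282; $18,961; $14,221; $8,565; $0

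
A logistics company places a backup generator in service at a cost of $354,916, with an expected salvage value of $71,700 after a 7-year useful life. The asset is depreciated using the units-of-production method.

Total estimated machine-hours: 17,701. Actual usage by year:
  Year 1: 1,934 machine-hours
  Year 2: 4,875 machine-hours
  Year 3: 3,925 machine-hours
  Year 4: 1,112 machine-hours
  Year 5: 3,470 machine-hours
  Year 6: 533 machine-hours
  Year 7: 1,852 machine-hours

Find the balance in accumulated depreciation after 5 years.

$245,056

Depreciable base = $354,916 − $71,700 = $283,216.
Rate = $283,216 / 17,701 machine-hours = $16 per machine-hour.
Year 1: 1,934 × $16 = $30,944. Book value $323,972.
Year 2: 4,875 × $16 = $78,000. Book value $245,972.
Year 3: 3,925 × $16 = $62,800. Book value $183,172.
Year 4: 1,112 × $16 = $17,792. Book value $165,380.
Year 5: 3,470 × $16 = $55,520. Book value $109,860.
Accumulated through year 5 = $354,916 − $109,860 = $245,056.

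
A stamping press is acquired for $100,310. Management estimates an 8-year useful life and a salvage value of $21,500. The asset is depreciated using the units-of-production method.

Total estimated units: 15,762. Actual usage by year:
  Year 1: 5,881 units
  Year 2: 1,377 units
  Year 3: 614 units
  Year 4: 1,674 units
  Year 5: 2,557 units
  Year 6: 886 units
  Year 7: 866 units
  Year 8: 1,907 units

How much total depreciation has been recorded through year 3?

$39,360

Depreciable base = $100,310 − $21,500 = $78,810.
Rate = $78,810 / 15,762 units = $5 per unit.
Year 1: 5,881 × $5 = $29,405. Book value $70,905.
Year 2: 1,377 × $5 = $6,885. Book value $64,020.
Year 3: 614 × $5 = $3,070. Book value $60,950.
Accumulated through year 3 = $100,310 − $60,950 = $39,360.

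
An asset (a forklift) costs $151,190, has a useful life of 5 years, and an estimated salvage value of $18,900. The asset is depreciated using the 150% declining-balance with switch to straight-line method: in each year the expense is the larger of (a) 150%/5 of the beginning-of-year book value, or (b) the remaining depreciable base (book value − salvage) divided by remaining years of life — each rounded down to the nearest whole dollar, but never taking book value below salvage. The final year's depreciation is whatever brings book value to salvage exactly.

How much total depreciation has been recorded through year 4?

$115,810

Depreciable base = $151,190 − $18,900 = $132,290.
Year 1: DB = ⌊$151,190 × 150%/5⌋ = $45,357; SL = ⌊$132,290/5⌋ = $26,458 → take DB $45,357. Book value $105,833.
Year 2: DB = ⌊$105,833 × 150%/5⌋ = $31,749; SL = ⌊$86,933/4⌋ = $21,733 → take DB $31,749. Book value $74,084.
Year 3: DB = ⌊$74,084 × 150%/5⌋ = $22,225; SL = ⌊$55,184/3⌋ = $18,394 → take DB $22,225. Book value $51,859.
Year 4: DB = ⌊$51,859 × 150%/5⌋ = $15,557; SL = ⌊$32,959/2⌋ = $16,479 → take SL $16,479. Book value $35,380.
Accumulated through year 4 = $151,190 − $35,380 = $115,810.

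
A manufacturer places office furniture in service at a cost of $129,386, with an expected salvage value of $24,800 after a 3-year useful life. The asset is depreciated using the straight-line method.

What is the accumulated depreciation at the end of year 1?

Depreciable base = $129,386 − $24,800 = $104,586.
Annual expense = $104,586 / 3 = $34,862.
End of year 1: book value $94,524.
Accumulated through year 1 = $129,386 − $94,524 = $34,862.

$34,862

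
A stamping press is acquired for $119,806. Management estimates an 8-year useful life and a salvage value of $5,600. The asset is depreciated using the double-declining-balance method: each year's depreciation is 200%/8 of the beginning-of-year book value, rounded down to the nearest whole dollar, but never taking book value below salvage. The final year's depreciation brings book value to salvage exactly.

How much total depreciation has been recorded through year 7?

Depreciable base = $119,806 − $5,600 = $114,206.
Year 1: ⌊$119,806 × 200%/8⌋ = $29,951. Book value $89,855.
Year 2: ⌊$89,855 × 200%/8⌋ = $22,463. Book value $67,392.
Year 3: ⌊$67,392 × 200%/8⌋ = $16,848. Book value $50,544.
Year 4: ⌊$50,544 × 200%/8⌋ = $12,636. Book value $37,908.
Year 5: ⌊$37,908 × 200%/8⌋ = $9,477. Book value $28,431.
Year 6: ⌊$28,431 × 200%/8⌋ = $7,107. Book value $21,324.
Year 7: ⌊$21,324 × 200%/8⌋ = $5,331. Book value $15,993.
Accumulated through year 7 = $119,806 − $15,993 = $103,813.

$103,813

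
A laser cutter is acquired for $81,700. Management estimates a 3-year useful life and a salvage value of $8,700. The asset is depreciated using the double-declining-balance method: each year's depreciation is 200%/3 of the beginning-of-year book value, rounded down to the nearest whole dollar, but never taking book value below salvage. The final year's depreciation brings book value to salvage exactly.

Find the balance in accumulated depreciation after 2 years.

Depreciable base = $81,700 − $8,700 = $73,000.
Year 1: ⌊$81,700 × 200%/3⌋ = $54,466. Book value $27,234.
Year 2: ⌊$27,234 × 200%/3⌋ = $18,156. Book value $9,078.
Accumulated through year 2 = $81,700 − $9,078 = $72,622.

$72,622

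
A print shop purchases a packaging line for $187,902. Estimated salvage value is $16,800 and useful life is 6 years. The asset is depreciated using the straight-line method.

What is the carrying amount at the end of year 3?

$102,351

Depreciable base = $187,902 − $16,800 = $171,102.
Annual expense = $171,102 / 6 = $28,517.
End of year 1: book value $159,385.
End of year 2: book value $130,868.
End of year 3: book value $102,351.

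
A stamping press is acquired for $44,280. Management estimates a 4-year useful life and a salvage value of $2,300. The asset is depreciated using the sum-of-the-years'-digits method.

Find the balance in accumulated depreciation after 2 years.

$29,386

Depreciable base = $44,280 − $2,300 = $41,980.
Sum of the years' digits = 4+3+2+1 = 10.
Year 1: $41,980 × 4/10 = $16,792. Book value $27,488.
Year 2: $41,980 × 3/10 = $12,594. Book value $14,894.
Accumulated through year 2 = $44,280 − $14,894 = $29,386.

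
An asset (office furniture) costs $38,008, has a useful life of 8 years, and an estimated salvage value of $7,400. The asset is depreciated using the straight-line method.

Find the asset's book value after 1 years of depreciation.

Depreciable base = $38,008 − $7,400 = $30,608.
Annual expense = $30,608 / 8 = $3,826.
End of year 1: book value $34,182.

$34,182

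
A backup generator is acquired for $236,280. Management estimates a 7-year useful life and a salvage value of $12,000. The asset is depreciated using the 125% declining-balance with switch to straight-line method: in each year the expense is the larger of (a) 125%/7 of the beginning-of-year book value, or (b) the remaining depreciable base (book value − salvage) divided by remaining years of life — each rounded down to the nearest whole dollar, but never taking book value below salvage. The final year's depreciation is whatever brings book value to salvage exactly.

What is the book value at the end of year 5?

Depreciable base = $236,280 − $12,000 = $224,280.
Year 1: DB = ⌊$236,280 × 125%/7⌋ = $42,192; SL = ⌊$224,280/7⌋ = $32,040 → take DB $42,192. Book value $194,088.
Year 2: DB = ⌊$194,088 × 125%/7⌋ = $34,658; SL = ⌊$182,088/6⌋ = $30,348 → take DB $34,658. Book value $159,430.
Year 3: DB = ⌊$159,430 × 125%/7⌋ = $28,469; SL = ⌊$147,430/5⌋ = $29,486 → take SL $29,486. Book value $129,944.
Year 4: DB = ⌊$129,944 × 125%/7⌋ = $23,204; SL = ⌊$117,944/4⌋ = $29,486 → take SL $29,486. Book value $100,458.
Year 5: DB = ⌊$100,458 × 125%/7⌋ = $17,938; SL = ⌊$88,458/3⌋ = $29,486 → take SL $29,486. Book value $70,972.

$70,972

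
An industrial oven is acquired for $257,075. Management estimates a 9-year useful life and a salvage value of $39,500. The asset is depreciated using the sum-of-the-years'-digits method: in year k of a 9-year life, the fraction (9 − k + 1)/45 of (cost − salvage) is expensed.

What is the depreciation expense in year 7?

Depreciable base = $257,075 − $39,500 = $217,575.
Sum of the years' digits = 9+8+7+6+5+4+3+2+1 = 45.
Year 1: $217,575 × 9/45 = $43,515. Book value $213,560.
Year 2: $217,575 × 8/45 = $38,680. Book value $174,880.
Year 3: $217,575 × 7/45 = $33,845. Book value $141,035.
Year 4: $217,575 × 6/45 = $29,010. Book value $112,025.
Year 5: $217,575 × 5/45 = $24,175. Book value $87,850.
Year 6: $217,575 × 4/45 = $19,340. Book value $68,510.
Year 7: $217,575 × 3/45 = $14,505. Book value $54,005.

$14,505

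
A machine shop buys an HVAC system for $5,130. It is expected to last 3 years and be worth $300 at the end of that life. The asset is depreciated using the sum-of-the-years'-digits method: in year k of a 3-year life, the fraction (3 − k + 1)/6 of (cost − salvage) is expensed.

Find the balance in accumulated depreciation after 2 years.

$4,025

Depreciable base = $5,130 − $300 = $4,830.
Sum of the years' digits = 3+2+1 = 6.
Year 1: $4,830 × 3/6 = $2,415. Book value $2,715.
Year 2: $4,830 × 2/6 = $1,610. Book value $1,105.
Accumulated through year 2 = $5,130 − $1,105 = $4,025.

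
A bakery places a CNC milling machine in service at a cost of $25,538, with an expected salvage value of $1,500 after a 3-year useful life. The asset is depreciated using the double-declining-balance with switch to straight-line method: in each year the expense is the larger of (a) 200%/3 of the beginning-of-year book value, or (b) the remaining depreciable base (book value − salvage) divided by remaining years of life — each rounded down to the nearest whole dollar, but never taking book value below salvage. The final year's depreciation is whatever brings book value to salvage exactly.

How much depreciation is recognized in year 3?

$1,338

Depreciable base = $25,538 − $1,500 = $24,038.
Year 1: DB = ⌊$25,538 × 200%/3⌋ = $17,025; SL = ⌊$24,038/3⌋ = $8,012 → take DB $17,025. Book value $8,513.
Year 2: DB = ⌊$8,513 × 200%/3⌋ = $5,675; SL = ⌊$7,013/2⌋ = $3,506 → take DB $5,675. Book value $2,838.
Year 3 (final): $2,838 − $1,500 = $1,338. Book value $1,500.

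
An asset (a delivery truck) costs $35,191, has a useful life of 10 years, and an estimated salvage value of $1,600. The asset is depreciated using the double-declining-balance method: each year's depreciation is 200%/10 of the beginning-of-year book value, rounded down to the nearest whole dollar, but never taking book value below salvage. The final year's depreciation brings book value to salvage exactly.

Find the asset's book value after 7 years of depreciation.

Depreciable base = $35,191 − $1,600 = $33,591.
Year 1: ⌊$35,191 × 200%/10⌋ = $7,038. Book value $28,153.
Year 2: ⌊$28,153 × 200%/10⌋ = $5,630. Book value $22,523.
Year 3: ⌊$22,523 × 200%/10⌋ = $4,504. Book value $18,019.
Year 4: ⌊$18,019 × 200%/10⌋ = $3,603. Book value $14,416.
Year 5: ⌊$14,416 × 200%/10⌋ = $2,883. Book value $11,533.
Year 6: ⌊$11,533 × 200%/10⌋ = $2,306. Book value $9,227.
Year 7: ⌊$9,227 × 200%/10⌋ = $1,845. Book value $7,382.

$7,382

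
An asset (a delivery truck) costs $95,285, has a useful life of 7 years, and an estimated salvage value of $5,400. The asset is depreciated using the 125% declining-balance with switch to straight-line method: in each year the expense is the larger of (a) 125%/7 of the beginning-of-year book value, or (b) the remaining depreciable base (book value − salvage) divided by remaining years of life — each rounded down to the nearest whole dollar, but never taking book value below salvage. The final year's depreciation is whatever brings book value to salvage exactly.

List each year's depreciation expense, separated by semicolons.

Depreciable base = $95,285 − $5,400 = $89,885.
Year 1: DB = ⌊$95,285 × 125%/7⌋ = $17,015; SL = ⌊$89,885/7⌋ = $12,840 → take DB $17,015. Book value $78,270.
Year 2: DB = ⌊$78,270 × 125%/7⌋ = $13,976; SL = ⌊$72,870/6⌋ = $12,145 → take DB $13,976. Book value $64,294.
Year 3: DB = ⌊$64,294 × 125%/7⌋ = $11,481; SL = ⌊$58,894/5⌋ = $11,778 → take SL $11,778. Book value $52,516.
Year 4: DB = ⌊$52,516 × 125%/7⌋ = $9,377; SL = ⌊$47,116/4⌋ = $11,779 → take SL $11,779. Book value $40,737.
Year 5: DB = ⌊$40,737 × 125%/7⌋ = $7,274; SL = ⌊$35,337/3⌋ = $11,779 → take SL $11,779. Book value $28,958.
Year 6: DB = ⌊$28,958 × 125%/7⌋ = $5,171; SL = ⌊$23,558/2⌋ = $11,779 → take SL $11,779. Book value $17,179.
Year 7 (final): $17,179 − $5,400 = $11,779. Book value $5,400.

$17,015; $13,976; $11,778; $11,779; $11,779; $11,779; $11,779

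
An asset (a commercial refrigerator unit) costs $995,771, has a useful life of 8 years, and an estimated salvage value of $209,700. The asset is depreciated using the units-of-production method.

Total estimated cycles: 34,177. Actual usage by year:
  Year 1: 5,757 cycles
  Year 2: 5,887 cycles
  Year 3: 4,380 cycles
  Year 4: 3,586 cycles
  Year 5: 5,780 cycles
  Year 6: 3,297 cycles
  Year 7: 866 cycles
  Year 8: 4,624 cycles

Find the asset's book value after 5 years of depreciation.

Depreciable base = $995,771 − $209,700 = $786,071.
Rate = $786,071 / 34,177 cycles = $23 per cycle.
Year 1: 5,757 × $23 = $132,411. Book value $863,360.
Year 2: 5,887 × $23 = $135,401. Book value $727,959.
Year 3: 4,380 × $23 = $100,740. Book value $627,219.
Year 4: 3,586 × $23 = $82,478. Book value $544,741.
Year 5: 5,780 × $23 = $132,940. Book value $411,801.

$411,801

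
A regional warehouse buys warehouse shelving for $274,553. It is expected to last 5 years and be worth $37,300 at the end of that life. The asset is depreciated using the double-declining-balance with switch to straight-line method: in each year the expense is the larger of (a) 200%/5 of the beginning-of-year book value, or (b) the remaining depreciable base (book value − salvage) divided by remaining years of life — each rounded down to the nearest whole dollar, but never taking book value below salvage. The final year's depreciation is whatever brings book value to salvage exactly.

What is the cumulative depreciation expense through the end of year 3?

Depreciable base = $274,553 − $37,300 = $237,253.
Year 1: DB = ⌊$274,553 × 200%/5⌋ = $109,821; SL = ⌊$237,253/5⌋ = $47,450 → take DB $109,821. Book value $164,732.
Year 2: DB = ⌊$164,732 × 200%/5⌋ = $65,892; SL = ⌊$127,432/4⌋ = $31,858 → take DB $65,892. Book value $98,840.
Year 3: DB = ⌊$98,840 × 200%/5⌋ = $39,536; SL = ⌊$61,540/3⌋ = $20,513 → take DB $39,536. Book value $59,304.
Accumulated through year 3 = $274,553 − $59,304 = $215,249.

$215,249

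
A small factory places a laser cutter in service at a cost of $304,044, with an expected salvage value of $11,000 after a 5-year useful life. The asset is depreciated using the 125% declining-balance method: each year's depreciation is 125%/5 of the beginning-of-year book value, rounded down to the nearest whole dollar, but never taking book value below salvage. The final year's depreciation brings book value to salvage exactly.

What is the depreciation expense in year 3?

Depreciable base = $304,044 − $11,000 = $293,044.
Year 1: ⌊$304,044 × 125%/5⌋ = $76,011. Book value $228,033.
Year 2: ⌊$228,033 × 125%/5⌋ = $57,008. Book value $171,025.
Year 3: ⌊$171,025 × 125%/5⌋ = $42,756. Book value $128,269.

$42,756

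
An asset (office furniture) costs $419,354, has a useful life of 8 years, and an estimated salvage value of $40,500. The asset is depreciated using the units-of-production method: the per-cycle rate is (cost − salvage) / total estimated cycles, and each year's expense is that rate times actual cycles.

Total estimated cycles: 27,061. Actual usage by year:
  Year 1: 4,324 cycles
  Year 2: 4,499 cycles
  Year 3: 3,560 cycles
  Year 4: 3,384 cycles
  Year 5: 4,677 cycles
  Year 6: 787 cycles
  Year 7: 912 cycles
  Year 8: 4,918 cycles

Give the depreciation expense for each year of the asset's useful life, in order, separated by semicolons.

Depreciable base = $419,354 − $40,500 = $378,854.
Rate = $378,854 / 27,061 cycles = $14 per cycle.
Year 1: 4,324 × $14 = $60,536. Book value $358,818.
Year 2: 4,499 × $14 = $62,986. Book value $295,832.
Year 3: 3,560 × $14 = $49,840. Book value $245,992.
Year 4: 3,384 × $14 = $47,376. Book value $198,616.
Year 5: 4,677 × $14 = $65,478. Book value $133,138.
Year 6: 787 × $14 = $11,018. Book value $122,120.
Year 7: 912 × $14 = $12,768. Book value $109,352.
Year 8: 4,918 × $14 = $68,852. Book value $40,500.

$60,536; $62,986; $49,840; $47,376; $65,478; $11,018; $12,768; $68,852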